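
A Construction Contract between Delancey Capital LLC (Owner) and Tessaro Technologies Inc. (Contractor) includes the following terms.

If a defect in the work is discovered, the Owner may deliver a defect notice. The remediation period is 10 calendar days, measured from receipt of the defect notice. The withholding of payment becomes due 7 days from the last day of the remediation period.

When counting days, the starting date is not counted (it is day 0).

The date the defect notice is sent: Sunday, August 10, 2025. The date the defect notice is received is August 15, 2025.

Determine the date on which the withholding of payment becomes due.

The last day of the remediation period: August 15, 2025 + 10 days = August 25, 2025.
The date on which the withholding of payment becomes due: 7 calendar days after August 25, 2025 is September 1, 2025.

September 1, 2025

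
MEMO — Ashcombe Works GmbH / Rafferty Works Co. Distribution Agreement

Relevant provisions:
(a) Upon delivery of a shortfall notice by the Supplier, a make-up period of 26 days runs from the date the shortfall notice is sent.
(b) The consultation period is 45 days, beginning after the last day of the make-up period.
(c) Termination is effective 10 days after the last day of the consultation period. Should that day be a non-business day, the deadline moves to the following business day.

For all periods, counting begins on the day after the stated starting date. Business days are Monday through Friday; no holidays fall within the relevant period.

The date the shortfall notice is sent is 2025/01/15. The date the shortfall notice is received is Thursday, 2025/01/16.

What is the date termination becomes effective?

Adding 26 calendar days to 2025/01/15 gives 2025/02/10, which is the last day of the make-up period.
The last day of the consultation period: 2025/02/10 + 45 days = 2025/03/27.
Adding 10 calendar days to 2025/03/27 gives 2025/04/06, which is the date termination becomes effective. That falls on a Sunday, so it rolls to the next business day, Monday, 2025/04/07.

2025/04/07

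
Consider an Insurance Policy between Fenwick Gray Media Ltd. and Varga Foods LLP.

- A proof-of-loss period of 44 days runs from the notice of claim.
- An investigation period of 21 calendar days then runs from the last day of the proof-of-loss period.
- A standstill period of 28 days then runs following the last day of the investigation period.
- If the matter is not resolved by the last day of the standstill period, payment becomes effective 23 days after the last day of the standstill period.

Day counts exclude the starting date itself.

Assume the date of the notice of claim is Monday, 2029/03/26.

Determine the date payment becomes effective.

2029/07/20

Adding 44 calendar days to 2029/03/26 gives 2029/05/09, which is the last day of the proof-of-loss period.
Adding 21 calendar days to 2029/05/09 gives 2029/05/30, which is the last day of the investigation period.
The last day of the standstill period: 28 calendar days after 2029/05/30 is 2029/06/27.
Adding 23 calendar days to 2029/06/27 gives 2029/07/20, which is the date payment becomes effective.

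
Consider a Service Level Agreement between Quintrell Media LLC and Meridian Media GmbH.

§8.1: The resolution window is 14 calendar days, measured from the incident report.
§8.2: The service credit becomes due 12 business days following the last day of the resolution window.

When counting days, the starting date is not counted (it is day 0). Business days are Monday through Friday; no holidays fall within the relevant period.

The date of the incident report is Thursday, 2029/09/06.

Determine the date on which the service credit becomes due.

The last day of the resolution window: 14 calendar days after 2029/09/06 is 2029/09/20.
The date on which the service credit becomes due: counting 12 business days from Thursday, 2029/09/20 (Sep 21, Sep 24, Sep 25, Sep 26, …, Oct 4, Oct 5, Oct 8, skipping weekends) reaches Monday, 2029/10/08.

2029/10/08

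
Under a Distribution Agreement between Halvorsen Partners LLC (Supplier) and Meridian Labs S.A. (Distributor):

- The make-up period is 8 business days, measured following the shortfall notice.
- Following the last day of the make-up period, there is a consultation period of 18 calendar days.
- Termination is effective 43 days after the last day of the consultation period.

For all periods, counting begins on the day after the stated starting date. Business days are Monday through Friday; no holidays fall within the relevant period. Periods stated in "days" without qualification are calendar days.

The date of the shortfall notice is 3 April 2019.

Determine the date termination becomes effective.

From Wednesday, 3 April 2019, 8 business days (Apr 4, Apr 5, Apr 8, Apr 9, Apr 10, Apr 11, Apr 12, Apr 15, skipping weekends) brings us to Monday, 15 April 2019, which is the last day of the make-up period.
The last day of the consultation period: 15 April 2019 + 18 days = 3 May 2019.
The date termination becomes effective: 43 calendar days after 3 May 2019 is 15 June 2019.

15 June 2019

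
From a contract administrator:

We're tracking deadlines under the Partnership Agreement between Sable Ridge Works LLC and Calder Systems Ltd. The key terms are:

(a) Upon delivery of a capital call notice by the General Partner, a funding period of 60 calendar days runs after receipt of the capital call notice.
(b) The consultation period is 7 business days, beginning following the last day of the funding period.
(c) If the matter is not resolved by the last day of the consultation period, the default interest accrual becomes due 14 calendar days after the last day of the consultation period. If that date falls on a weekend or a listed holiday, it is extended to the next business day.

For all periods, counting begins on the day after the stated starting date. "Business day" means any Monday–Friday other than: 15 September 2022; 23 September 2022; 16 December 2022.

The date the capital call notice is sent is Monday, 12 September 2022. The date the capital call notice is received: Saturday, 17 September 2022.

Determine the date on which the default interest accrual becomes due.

Adding 60 calendar days to 17 September 2022 gives 16 November 2022, which is the last day of the funding period.
The last day of the consultation period: counting 7 business days from Wednesday, 16 November 2022 (Nov 17, Nov 18, Nov 21, Nov 22, Nov 23, Nov 24, Nov 25, skipping weekends) reaches Friday, 25 November 2022.
The date on which the default interest accrual becomes due: 25 November 2022 + 14 days = 9 December 2022. 9 December 2022 is a Friday and is not a listed holiday, so no roll-forward applies.

9 December 2022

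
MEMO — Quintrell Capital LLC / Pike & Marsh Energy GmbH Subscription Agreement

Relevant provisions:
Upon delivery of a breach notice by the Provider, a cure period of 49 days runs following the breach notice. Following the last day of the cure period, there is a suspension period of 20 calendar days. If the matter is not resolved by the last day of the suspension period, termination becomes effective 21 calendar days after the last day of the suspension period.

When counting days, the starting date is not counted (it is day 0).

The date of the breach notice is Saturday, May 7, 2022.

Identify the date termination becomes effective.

The last day of the cure period: 49 calendar days after May 7, 2022 is Jun 25, 2022.
Adding 20 calendar days to Jun 25, 2022 gives Jul 15, 2022, which is the last day of the suspension period.
The date termination becomes effective: Jul 15, 2022 + 21 days = Aug 5, 2022.

Aug 5, 2022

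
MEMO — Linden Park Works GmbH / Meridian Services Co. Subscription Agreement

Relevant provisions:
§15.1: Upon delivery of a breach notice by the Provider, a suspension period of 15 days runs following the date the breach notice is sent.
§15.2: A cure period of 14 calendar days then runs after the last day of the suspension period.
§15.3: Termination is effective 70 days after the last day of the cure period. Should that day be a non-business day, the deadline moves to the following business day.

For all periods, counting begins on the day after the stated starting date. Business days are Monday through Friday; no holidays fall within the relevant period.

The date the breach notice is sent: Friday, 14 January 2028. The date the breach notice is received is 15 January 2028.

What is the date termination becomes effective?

24 April 2028

Adding 15 calendar days to 14 January 2028 gives 29 January 2028, which is the last day of the suspension period.
The last day of the cure period: 14 calendar days after 29 January 2028 is 12 February 2028.
The date termination becomes effective: 70 calendar days after 12 February 2028 is 22 April 2028. That falls on a Saturday, so it rolls to the next business day, Monday, 24 April 2028.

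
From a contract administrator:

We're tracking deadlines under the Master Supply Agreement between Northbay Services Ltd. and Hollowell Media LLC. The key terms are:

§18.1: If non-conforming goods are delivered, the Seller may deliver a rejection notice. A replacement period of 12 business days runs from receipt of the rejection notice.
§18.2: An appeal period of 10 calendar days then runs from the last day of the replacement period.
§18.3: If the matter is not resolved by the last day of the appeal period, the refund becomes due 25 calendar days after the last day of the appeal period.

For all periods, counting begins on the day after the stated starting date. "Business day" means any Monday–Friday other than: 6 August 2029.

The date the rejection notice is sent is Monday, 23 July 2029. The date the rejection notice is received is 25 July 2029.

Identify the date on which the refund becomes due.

17 September 2029

The last day of the replacement period: 12 business days after Wednesday, 25 July 2029, skipping weekends and the listed holiday on Aug 6 — Jul 26, Jul 27, Jul 30, Jul 31, …, Aug 9, Aug 10, Aug 13 — lands on Monday, 13 August 2029.
The last day of the appeal period: 10 calendar days after 13 August 2029 is 23 August 2029.
Adding 25 calendar days to 23 August 2029 gives 17 September 2029, which is the date on which the refund becomes due.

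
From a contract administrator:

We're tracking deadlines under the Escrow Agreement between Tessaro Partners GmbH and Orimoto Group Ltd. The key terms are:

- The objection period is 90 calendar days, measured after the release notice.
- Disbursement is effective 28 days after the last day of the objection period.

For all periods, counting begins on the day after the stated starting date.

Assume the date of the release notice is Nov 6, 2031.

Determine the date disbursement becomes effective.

Mar 3, 2032

The last day of the objection period: 90 calendar days after Nov 6, 2031 is Feb 4, 2032.
The date disbursement becomes effective: 28 calendar days after Feb 4, 2032 is Mar 3, 2032.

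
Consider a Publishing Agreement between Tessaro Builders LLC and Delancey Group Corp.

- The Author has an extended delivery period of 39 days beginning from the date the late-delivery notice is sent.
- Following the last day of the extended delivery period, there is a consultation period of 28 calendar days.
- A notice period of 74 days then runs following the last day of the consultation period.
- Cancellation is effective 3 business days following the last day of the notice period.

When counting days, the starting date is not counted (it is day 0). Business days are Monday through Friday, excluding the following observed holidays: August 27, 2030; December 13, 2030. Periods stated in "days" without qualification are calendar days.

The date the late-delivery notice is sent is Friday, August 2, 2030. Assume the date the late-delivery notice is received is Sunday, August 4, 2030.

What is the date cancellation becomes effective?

December 25, 2030

The last day of the extended delivery period: August 2, 2030 + 39 days = September 10, 2030.
Adding 28 calendar days to September 10, 2030 gives October 8, 2030, which is the last day of the consultation period.
Adding 74 calendar days to October 8, 2030 gives December 21, 2030, which is the last day of the notice period.
From Saturday, December 21, 2030, 3 business days (Dec 23, Dec 24, Dec 25, skipping weekends) brings us to Wednesday, December 25, 2030, which is the date cancellation becomes effective.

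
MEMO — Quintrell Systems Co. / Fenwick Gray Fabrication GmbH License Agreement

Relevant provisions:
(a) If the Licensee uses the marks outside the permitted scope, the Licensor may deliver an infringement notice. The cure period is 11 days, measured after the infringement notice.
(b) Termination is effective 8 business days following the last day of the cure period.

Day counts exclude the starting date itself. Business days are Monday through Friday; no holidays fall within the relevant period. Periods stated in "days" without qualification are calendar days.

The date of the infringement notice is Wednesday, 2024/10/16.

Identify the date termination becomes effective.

2024/11/06

The last day of the cure period: 11 calendar days after 2024/10/16 is 2024/10/27.
From Sunday, 2024/10/27, 8 business days (Oct 28, Oct 29, Oct 30, Oct 31, Nov 1, Nov 4, Nov 5, Nov 6, skipping weekends) brings us to Wednesday, 2024/11/06, which is the date termination becomes effective.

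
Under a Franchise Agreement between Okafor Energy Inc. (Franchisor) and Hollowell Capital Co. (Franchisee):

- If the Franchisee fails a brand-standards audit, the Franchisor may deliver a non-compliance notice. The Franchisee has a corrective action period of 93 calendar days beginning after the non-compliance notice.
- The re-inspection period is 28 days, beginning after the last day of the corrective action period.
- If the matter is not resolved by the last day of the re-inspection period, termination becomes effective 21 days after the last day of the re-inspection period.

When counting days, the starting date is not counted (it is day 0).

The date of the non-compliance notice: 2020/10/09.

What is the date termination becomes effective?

Adding 93 calendar days to 2020/10/09 gives 2021/01/10, which is the last day of the corrective action period.
The last day of the re-inspection period: 2021/01/10 + 28 days = 2021/02/07.
Adding 21 calendar days to 2021/02/07 gives 2021/02/28, which is the date termination becomes effective.

2021/02/28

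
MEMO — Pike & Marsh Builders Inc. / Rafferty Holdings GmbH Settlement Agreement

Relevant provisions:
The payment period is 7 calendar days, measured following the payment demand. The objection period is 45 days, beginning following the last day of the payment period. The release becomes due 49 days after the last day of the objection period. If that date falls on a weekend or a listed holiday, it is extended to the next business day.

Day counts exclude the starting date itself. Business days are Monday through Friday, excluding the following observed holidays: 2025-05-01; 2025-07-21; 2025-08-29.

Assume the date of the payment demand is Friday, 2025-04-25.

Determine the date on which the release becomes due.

2025-08-04

The last day of the payment period: 7 calendar days after 2025-04-25 is 2025-05-02.
Adding 45 calendar days to 2025-05-02 gives 2025-06-16, which is the last day of the objection period.
The date on which the release becomes due: 49 calendar days after 2025-06-16 is 2025-08-04. 2025-08-04 is a Monday and is not a listed holiday, so no roll-forward applies.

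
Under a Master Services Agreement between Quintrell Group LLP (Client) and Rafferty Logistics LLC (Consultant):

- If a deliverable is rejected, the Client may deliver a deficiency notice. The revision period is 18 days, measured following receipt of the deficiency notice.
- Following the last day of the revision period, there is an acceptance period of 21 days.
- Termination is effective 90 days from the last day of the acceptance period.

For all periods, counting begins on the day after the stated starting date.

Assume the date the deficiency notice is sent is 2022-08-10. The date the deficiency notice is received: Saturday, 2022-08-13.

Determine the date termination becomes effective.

2022-12-20

Adding 18 calendar days to 2022-08-13 gives 2022-08-31, which is the last day of the revision period.
The last day of the acceptance period: 21 calendar days after 2022-08-31 is 2022-09-21.
Adding 90 calendar days to 2022-09-21 gives 2022-12-20, which is the date termination becomes effective.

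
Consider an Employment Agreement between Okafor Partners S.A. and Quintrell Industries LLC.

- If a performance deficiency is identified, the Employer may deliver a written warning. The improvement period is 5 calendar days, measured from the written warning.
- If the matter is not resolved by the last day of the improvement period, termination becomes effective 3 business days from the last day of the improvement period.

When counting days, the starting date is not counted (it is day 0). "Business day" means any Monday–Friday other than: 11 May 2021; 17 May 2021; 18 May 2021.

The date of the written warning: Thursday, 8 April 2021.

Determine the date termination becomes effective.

The last day of the improvement period: 5 calendar days after 8 April 2021 is 13 April 2021.
The date termination becomes effective: counting 3 business days from Tuesday, 13 April 2021 (Apr 14, Apr 15, Apr 16, skipping weekends) reaches Friday, 16 April 2021.

16 April 2021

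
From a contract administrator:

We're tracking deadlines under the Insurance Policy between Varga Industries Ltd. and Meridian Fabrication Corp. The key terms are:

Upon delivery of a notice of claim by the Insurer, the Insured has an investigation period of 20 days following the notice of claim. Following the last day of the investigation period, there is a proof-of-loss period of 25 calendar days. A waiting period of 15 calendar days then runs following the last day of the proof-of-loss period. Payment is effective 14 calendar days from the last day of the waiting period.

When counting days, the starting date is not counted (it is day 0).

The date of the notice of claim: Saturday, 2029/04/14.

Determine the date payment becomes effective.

2029/06/27

The last day of the investigation period: 20 calendar days after 2029/04/14 is 2029/05/04.
Adding 25 calendar days to 2029/05/04 gives 2029/05/29, which is the last day of the proof-of-loss period.
The last day of the waiting period: 2029/05/29 + 15 days = 2029/06/13.
The date payment becomes effective: 2029/06/13 + 14 days = 2029/06/27.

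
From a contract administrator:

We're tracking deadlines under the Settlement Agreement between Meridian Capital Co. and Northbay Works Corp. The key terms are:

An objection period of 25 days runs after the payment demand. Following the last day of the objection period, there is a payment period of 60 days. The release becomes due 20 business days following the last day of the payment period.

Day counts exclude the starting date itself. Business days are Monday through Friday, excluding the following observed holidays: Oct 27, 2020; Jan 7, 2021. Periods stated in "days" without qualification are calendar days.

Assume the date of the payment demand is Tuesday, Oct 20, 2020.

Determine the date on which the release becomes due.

The last day of the objection period: 25 calendar days after Oct 20, 2020 is Nov 14, 2020.
Adding 60 calendar days to Nov 14, 2020 gives Jan 13, 2021, which is the last day of the payment period.
The date on which the release becomes due: counting 20 business days from Wednesday, Jan 13, 2021 (Jan 14, Jan 15, Jan 18, Jan 19, …, Feb 8, Feb 9, Feb 10, skipping weekends) reaches Wednesday, Feb 10, 2021.

Feb 10, 2021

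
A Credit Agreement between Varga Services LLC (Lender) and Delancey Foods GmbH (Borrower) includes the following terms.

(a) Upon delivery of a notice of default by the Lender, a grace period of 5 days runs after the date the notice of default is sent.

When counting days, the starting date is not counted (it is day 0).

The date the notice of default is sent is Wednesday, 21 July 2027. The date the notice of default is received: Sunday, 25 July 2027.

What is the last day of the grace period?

Adding 5 calendar days to 21 July 2027 gives 26 July 2027, which is the last day of the grace period.

26 July 2027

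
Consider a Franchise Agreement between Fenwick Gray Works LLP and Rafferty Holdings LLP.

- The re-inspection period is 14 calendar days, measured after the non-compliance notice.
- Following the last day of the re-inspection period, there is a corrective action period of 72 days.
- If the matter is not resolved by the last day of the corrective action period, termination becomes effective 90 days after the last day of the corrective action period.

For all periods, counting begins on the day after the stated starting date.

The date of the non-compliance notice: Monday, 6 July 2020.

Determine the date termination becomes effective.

The last day of the re-inspection period: 6 July 2020 + 14 days = 20 July 2020.
Adding 72 calendar days to 20 July 2020 gives 30 September 2020, which is the last day of the corrective action period.
The date termination becomes effective: 30 September 2020 + 90 days = 29 December 2020.

29 December 2020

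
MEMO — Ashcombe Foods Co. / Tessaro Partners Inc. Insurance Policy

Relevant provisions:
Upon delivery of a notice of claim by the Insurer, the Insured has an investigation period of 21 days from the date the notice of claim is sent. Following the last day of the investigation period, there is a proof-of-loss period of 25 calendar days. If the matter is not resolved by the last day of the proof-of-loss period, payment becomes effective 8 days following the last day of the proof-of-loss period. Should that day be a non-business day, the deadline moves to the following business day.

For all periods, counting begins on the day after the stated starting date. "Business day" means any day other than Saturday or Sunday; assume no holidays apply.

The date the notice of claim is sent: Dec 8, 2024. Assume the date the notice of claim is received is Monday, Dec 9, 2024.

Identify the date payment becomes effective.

The last day of the investigation period: Dec 8, 2024 + 21 days = Dec 29, 2024.
Adding 25 calendar days to Dec 29, 2024 gives Jan 23, 2025, which is the last day of the proof-of-loss period.
The date payment becomes effective: Jan 23, 2025 + 8 days = Jan 31, 2025. Jan 31, 2025 is a Friday, so no roll-forward applies.

Jan 31, 2025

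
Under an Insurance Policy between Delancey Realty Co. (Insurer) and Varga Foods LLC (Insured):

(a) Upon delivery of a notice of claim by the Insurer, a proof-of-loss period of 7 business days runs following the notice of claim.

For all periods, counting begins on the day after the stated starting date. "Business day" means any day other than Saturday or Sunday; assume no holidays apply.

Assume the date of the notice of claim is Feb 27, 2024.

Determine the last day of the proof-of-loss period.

The last day of the proof-of-loss period: 7 business days after Tuesday, Feb 27, 2024, skipping weekends — Feb 28, Feb 29, Mar 1, Mar 4, Mar 5, Mar 6, Mar 7 — lands on Thursday, Mar 7, 2024.

Mar 7, 2024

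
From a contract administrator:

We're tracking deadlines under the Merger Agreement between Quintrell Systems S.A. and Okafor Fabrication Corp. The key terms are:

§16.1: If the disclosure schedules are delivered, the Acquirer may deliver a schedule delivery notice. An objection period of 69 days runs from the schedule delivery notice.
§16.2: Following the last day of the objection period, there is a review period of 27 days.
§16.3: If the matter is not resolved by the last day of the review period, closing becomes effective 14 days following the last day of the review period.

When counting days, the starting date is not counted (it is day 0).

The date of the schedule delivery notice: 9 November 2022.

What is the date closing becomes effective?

Adding 69 calendar days to 9 November 2022 gives 17 January 2023, which is the last day of the objection period.
The last day of the review period: 17 January 2023 + 27 days = 13 February 2023.
Adding 14 calendar days to 13 February 2023 gives 27 February 2023, which is the date closing becomes effective.

27 February 2023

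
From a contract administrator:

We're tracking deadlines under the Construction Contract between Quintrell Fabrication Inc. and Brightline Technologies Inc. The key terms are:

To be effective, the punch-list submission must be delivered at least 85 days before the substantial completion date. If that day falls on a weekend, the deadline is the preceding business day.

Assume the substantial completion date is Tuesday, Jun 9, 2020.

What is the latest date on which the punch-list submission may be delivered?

Counting back 85 calendar days from Jun 9, 2020 gives Mar 16, 2020. That is a Monday, so no adjustment is needed.

Mar 16, 2020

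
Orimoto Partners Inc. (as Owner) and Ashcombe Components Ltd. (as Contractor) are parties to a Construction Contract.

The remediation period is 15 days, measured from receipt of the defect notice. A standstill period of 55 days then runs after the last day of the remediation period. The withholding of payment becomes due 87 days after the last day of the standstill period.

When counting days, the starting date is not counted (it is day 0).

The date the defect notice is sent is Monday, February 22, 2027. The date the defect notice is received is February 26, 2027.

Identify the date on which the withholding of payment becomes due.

Adding 15 calendar days to February 26, 2027 gives March 13, 2027, which is the last day of the remediation period.
The last day of the standstill period: 55 calendar days after March 13, 2027 is May 7, 2027.
The date on which the withholding of payment becomes due: 87 calendar days after May 7, 2027 is August 2, 2027.

August 2, 2027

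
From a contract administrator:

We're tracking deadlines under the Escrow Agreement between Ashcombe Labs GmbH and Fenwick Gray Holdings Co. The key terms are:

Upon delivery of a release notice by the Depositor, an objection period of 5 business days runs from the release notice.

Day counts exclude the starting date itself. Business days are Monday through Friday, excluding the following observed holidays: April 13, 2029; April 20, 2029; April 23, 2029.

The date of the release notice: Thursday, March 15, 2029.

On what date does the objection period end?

March 22, 2029

The last day of the objection period: counting 5 business days from Thursday, March 15, 2029 (Mar 16, Mar 19, Mar 20, Mar 21, Mar 22, skipping weekends) reaches Thursday, March 22, 2029.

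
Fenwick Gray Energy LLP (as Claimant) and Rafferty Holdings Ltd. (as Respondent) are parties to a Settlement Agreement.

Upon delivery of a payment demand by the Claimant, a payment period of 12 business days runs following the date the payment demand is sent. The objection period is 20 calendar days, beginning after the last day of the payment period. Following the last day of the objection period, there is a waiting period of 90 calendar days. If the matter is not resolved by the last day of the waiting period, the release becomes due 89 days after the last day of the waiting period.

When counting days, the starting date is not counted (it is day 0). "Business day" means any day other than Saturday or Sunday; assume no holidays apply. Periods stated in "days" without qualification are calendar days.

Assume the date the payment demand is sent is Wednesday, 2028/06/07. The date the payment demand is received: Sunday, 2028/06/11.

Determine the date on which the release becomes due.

From Wednesday, 2028/06/07, 12 business days (Jun 8, Jun 9, Jun 12, Jun 13, …, Jun 21, Jun 22, Jun 23, skipping weekends) brings us to Friday, 2028/06/23, which is the last day of the payment period.
Adding 20 calendar days to 2028/06/23 gives 2028/07/13, which is the last day of the objection period.
Adding 90 calendar days to 2028/07/13 gives 2028/10/11, which is the last day of the waiting period.
The date on which the release becomes due: 2028/10/11 + 89 days = 2029/01/08.

2029/01/08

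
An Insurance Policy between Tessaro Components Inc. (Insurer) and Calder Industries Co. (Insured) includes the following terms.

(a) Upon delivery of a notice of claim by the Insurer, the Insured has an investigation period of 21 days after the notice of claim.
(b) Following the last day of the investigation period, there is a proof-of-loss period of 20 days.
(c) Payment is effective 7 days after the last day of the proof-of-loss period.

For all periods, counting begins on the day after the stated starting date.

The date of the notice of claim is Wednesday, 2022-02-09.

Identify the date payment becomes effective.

Adding 21 calendar days to 2022-02-09 gives 2022-03-02, which is the last day of the investigation period.
Adding 20 calendar days to 2022-03-02 gives 2022-03-22, which is the last day of the proof-of-loss period.
The date payment becomes effective: 7 calendar days after 2022-03-22 is 2022-03-29.

2022-03-29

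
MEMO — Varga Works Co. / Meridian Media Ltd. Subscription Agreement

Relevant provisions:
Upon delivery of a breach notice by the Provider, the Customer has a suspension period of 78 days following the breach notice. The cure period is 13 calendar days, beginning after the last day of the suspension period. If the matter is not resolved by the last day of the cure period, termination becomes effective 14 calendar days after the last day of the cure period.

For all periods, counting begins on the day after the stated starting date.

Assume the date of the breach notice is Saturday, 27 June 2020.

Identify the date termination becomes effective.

Adding 78 calendar days to 27 June 2020 gives 13 September 2020, which is the last day of the suspension period.
The last day of the cure period: 13 calendar days after 13 September 2020 is 26 September 2020.
Adding 14 calendar days to 26 September 2020 gives 10 October 2020, which is the date termination becomes effective.

10 October 2020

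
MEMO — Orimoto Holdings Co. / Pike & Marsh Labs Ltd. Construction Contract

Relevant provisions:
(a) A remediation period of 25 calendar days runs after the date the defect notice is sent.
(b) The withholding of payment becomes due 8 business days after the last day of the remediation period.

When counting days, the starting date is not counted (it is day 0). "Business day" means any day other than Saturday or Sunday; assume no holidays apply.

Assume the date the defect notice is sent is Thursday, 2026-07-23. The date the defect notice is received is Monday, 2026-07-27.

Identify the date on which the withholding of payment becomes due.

2026-08-27

The last day of the remediation period: 2026-07-23 + 25 days = 2026-08-17.
The date on which the withholding of payment becomes due: counting 8 business days from Monday, 2026-08-17 (Aug 18, Aug 19, Aug 20, Aug 21, Aug 24, Aug 25, Aug 26, Aug 27, skipping weekends) reaches Thursday, 2026-08-27.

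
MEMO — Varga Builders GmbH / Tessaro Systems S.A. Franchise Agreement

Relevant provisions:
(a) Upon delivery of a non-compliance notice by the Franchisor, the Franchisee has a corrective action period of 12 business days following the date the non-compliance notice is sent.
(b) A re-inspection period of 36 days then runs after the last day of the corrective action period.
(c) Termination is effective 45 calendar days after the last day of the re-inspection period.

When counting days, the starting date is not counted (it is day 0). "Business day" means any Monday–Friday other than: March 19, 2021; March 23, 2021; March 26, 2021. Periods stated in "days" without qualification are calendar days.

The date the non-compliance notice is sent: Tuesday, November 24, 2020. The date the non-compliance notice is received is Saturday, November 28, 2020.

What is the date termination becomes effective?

March 1, 2021

The last day of the corrective action period: counting 12 business days from Tuesday, November 24, 2020 (Nov 25, Nov 26, Nov 27, Nov 30, …, Dec 8, Dec 9, Dec 10, skipping weekends) reaches Thursday, December 10, 2020.
The last day of the re-inspection period: December 10, 2020 + 36 days = January 15, 2021.
The date termination becomes effective: January 15, 2021 + 45 days = March 1, 2021.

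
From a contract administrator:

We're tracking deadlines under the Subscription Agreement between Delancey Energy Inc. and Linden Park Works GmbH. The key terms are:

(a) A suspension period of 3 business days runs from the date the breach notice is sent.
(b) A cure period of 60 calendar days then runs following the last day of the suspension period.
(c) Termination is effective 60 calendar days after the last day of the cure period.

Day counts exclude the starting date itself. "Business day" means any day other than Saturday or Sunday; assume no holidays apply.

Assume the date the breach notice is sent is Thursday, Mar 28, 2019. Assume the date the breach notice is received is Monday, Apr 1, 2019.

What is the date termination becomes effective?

Jul 31, 2019

The last day of the suspension period: counting 3 business days from Thursday, Mar 28, 2019 (Mar 29, Apr 1, Apr 2, skipping weekends) reaches Tuesday, Apr 2, 2019.
Adding 60 calendar days to Apr 2, 2019 gives Jun 1, 2019, which is the last day of the cure period.
Adding 60 calendar days to Jun 1, 2019 gives Jul 31, 2019, which is the date termination becomes effective.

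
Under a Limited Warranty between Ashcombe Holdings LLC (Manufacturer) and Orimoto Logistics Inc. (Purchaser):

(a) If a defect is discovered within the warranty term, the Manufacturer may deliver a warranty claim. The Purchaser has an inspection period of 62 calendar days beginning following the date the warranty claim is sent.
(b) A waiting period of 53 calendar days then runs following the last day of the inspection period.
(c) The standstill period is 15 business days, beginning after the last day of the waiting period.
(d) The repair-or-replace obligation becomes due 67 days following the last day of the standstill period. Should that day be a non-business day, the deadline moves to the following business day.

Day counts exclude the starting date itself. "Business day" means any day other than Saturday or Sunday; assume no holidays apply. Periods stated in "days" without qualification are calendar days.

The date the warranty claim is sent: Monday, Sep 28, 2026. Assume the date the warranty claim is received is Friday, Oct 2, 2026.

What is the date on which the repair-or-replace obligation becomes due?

Adding 62 calendar days to Sep 28, 2026 gives Nov 29, 2026, which is the last day of the inspection period.
The last day of the waiting period: 53 calendar days after Nov 29, 2026 is Jan 21, 2027.
The last day of the standstill period: counting 15 business days from Thursday, Jan 21, 2027 (Jan 22, Jan 25, Jan 26, Jan 27, …, Feb 9, Feb 10, Feb 11, skipping weekends) reaches Thursday, Feb 11, 2027.
Adding 67 calendar days to Feb 11, 2027 gives Apr 19, 2027, which is the date on which the repair-or-replace obligation becomes due. Apr 19, 2027 is a Monday, so no roll-forward applies.

Apr 19, 2027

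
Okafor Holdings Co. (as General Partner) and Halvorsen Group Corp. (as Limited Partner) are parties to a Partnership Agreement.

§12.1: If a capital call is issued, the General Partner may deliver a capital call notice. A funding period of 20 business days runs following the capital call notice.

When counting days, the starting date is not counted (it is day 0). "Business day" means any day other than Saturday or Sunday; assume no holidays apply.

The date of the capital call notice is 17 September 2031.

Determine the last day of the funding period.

The last day of the funding period: 20 business days after Wednesday, 17 September 2031, skipping weekends — Sep 18, Sep 19, Sep 22, Sep 23, …, Oct 13, Oct 14, Oct 15 — lands on Wednesday, 15 October 2031.

15 October 2031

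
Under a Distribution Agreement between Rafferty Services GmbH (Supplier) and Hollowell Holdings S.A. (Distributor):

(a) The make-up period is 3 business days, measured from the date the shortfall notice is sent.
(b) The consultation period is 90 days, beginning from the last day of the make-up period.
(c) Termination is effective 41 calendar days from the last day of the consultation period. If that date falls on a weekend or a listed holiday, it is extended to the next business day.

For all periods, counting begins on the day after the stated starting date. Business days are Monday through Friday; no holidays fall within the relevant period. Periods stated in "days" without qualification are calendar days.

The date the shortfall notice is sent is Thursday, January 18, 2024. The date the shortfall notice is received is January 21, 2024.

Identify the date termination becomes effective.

The last day of the make-up period: 3 business days after Thursday, January 18, 2024, skipping weekends — Jan 19, Jan 22, Jan 23 — lands on Tuesday, January 23, 2024.
Adding 90 calendar days to January 23, 2024 gives April 22, 2024, which is the last day of the consultation period.
Adding 41 calendar days to April 22, 2024 gives June 2, 2024, which is the date termination becomes effective. That falls on a Sunday, so it rolls to the next business day, Monday, June 3, 2024.

June 3, 2024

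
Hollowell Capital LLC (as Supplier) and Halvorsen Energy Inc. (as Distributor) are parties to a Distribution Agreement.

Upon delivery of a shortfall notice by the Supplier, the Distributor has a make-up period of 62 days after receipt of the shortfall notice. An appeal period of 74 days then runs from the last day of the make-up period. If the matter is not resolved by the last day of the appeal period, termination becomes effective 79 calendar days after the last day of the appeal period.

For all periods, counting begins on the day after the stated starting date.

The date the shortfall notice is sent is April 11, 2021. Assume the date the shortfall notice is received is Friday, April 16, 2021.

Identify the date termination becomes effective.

Adding 62 calendar days to April 16, 2021 gives June 17, 2021, which is the last day of the make-up period.
The last day of the appeal period: June 17, 2021 + 74 days = August 30, 2021.
The date termination becomes effective: August 30, 2021 + 79 days = November 17, 2021.

November 17, 2021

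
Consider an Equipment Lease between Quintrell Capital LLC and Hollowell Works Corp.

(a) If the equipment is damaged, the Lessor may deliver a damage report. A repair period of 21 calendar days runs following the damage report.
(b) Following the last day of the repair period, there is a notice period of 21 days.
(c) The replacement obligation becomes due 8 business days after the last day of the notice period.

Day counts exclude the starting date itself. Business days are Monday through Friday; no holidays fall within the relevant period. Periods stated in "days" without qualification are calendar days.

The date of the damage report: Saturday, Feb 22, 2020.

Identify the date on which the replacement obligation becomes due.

The last day of the repair period: 21 calendar days after Feb 22, 2020 is Mar 14, 2020.
The last day of the notice period: Mar 14, 2020 + 21 days = Apr 4, 2020.
The date on which the replacement obligation becomes due: 8 business days after Saturday, Apr 4, 2020, skipping weekends — Apr 6, Apr 7, Apr 8, Apr 9, Apr 10, Apr 13, Apr 14, Apr 15 — lands on Wednesday, Apr 15, 2020.

Apr 15, 2020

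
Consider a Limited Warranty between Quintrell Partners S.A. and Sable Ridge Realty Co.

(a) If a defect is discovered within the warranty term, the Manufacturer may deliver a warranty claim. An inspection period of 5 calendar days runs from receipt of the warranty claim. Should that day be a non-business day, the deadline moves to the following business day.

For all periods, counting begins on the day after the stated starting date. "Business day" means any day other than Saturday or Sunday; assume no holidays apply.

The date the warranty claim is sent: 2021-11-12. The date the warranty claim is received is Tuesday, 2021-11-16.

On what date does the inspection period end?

Adding 5 calendar days to 2021-11-16 gives 2021-11-21, which is the last day of the inspection period. That falls on a Sunday, so it rolls to the next business day, Monday, 2021-11-22.

2021-11-22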